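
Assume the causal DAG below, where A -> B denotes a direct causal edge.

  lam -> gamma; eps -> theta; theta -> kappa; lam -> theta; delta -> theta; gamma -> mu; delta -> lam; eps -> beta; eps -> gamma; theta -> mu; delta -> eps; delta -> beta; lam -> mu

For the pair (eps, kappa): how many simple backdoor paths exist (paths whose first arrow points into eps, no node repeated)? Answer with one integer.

A backdoor path from eps to kappa is any simple undirected path whose first edge points into eps (i.e. leaves eps via a parent).
Parents of eps: {delta}.
Enumerating:
  P1: eps <- delta -> lam -> gamma -> mu <- theta -> kappa
  P2: eps <- delta -> lam -> theta -> kappa
  P3: eps <- delta -> lam -> mu <- theta -> kappa
  P4: eps <- delta -> theta -> kappa
That exhausts the simple backdoor paths. Count: 4.

4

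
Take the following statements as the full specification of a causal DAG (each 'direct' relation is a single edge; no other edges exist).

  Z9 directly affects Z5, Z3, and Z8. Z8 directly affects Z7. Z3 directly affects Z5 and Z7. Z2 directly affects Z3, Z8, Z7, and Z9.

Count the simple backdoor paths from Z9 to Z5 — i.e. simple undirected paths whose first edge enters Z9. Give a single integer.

A backdoor path from Z9 to Z5 is any simple undirected path whose first edge points into Z9 (i.e. leaves Z9 via a parent).
Parents of Z9: {Z2}.
Enumerating:
  P1: Z9 <- Z2 -> Z3 -> Z5
  P2: Z9 <- Z2 -> Z8 -> Z7 <- Z3 -> Z5
  P3: Z9 <- Z2 -> Z7 <- Z3 -> Z5
That exhausts the simple backdoor paths. Count: 3.

3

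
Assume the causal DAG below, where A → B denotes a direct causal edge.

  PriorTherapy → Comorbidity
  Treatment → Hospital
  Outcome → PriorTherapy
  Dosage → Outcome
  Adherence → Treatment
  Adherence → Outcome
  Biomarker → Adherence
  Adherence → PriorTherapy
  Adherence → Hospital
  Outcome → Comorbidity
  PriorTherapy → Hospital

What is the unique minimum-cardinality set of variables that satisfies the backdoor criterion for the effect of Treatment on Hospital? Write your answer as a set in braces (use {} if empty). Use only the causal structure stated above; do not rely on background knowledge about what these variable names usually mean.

Variables eligible for adjustment (non-descendants of Treatment, excluding Treatment and Hospital): {Adherence, Biomarker, Comorbidity, Dosage, Outcome, PriorTherapy}.
Backdoor paths from Treatment to Hospital:
  P1: Treatment <- Adherence -> Outcome -> PriorTherapy -> Hospital
  P2: Treatment <- Adherence -> Outcome -> Comorbidity <- PriorTherapy -> Hospital
  P3: Treatment <- Adherence -> PriorTherapy -> Hospital
  P4: Treatment <- Adherence -> Hospital
The empty set is not sufficient: P1 (Treatment <- Adherence -> Outcome -> PriorTherapy -> Hospital) has no collider blocking it and no conditioned non-collider, so it is open.
Try {Adherence}:
  P1: blocked at fork node Adherence ∈ conditioning set.
  P2: blocked at fork node Adherence ∈ conditioning set.
  P3: blocked at fork node Adherence ∈ conditioning set.
  P4: blocked at fork node Adherence ∈ conditioning set.
{Adherence} contains no descendant of Treatment and blocks every backdoor path.
No other singleton works — e.g. {Dosage} leaves P1 open — so {Adherence} is the unique smallest valid adjustment set.

{Adherence}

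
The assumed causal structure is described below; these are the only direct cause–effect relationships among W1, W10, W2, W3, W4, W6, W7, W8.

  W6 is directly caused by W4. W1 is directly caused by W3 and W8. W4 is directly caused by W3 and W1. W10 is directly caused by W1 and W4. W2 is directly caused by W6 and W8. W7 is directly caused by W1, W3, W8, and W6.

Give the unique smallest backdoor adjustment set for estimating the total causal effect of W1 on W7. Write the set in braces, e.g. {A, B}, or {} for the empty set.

Variables eligible for adjustment (non-descendants of W1, excluding W1 and W7): {W3, W8}.
Backdoor paths from W1 to W7:
  P1: W1 <- W3 -> W4 -> W6 -> W7
  P2: W1 <- W3 -> W4 -> W6 -> W2 <- W8 -> W7
  P3: W1 <- W3 -> W7
  P4: W1 <- W8 -> W7
  P5: W1 <- W8 -> W2 <- W6 <- W4 <- W3 -> W7
  P6: W1 <- W8 -> W2 <- W6 -> W7
The empty set is not sufficient: P1 (W1 <- W3 -> W4 -> W6 -> W7) has no collider blocking it and no conditioned non-collider, so it is open.
Try {W3, W8}:
  P1: blocked at fork node W3 ∈ conditioning set.
  P2: blocked at fork node W3 ∈ conditioning set.
  P3: blocked at fork node W3 ∈ conditioning set.
  P4: blocked at fork node W8 ∈ conditioning set.
  P5: blocked at fork node W8 ∈ conditioning set.
  P6: blocked at fork node W8 ∈ conditioning set.
{W3, W8} contains no descendant of W1 and blocks every backdoor path.
Every element of {W3, W8} is needed (dropping W3 leaves P1 open; dropping W8 leaves P4 open), so no proper subset is valid.
Among all size-2 subsets of the eligible variables, only {W3, W8} blocks every backdoor path, so it is the unique smallest valid adjustment set.

{W3, W8}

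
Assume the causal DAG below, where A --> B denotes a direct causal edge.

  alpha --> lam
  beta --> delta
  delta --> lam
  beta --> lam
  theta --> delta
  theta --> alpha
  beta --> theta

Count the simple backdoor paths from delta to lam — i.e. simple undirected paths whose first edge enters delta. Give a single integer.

A backdoor path from delta to lam is any simple undirected path whose first edge points into delta (i.e. leaves delta via a parent).
Parents of delta: {beta, theta}.
Enumerating:
  P1: delta <- beta -> theta -> alpha -> lam
  P2: delta <- beta -> lam
  P3: delta <- theta <- beta -> lam
  P4: delta <- theta -> alpha -> lam
That exhausts the simple backdoor paths. Count: 4.

4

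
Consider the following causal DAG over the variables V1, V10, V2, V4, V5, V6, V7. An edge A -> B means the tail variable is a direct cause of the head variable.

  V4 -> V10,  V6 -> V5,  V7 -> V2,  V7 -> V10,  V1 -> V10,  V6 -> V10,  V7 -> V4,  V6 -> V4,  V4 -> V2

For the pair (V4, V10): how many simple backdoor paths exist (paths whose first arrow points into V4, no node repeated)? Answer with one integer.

2

A backdoor path from V4 to V10 is any simple undirected path whose first edge points into V4 (i.e. leaves V4 via a parent).
Parents of V4: {V6, V7}.
Enumerating:
  P1: V4 <- V6 -> V10
  P2: V4 <- V7 -> V10
That exhausts the simple backdoor paths. Count: 2.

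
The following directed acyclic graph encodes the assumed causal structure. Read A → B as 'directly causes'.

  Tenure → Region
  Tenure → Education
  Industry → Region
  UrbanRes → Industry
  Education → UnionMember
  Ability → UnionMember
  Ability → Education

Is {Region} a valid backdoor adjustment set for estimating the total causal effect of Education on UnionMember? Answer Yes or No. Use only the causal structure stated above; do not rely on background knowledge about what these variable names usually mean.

No

Backdoor paths from Education to UnionMember (paths whose first edge points into Education):
  P1: Education <- Ability -> UnionMember
Condition 1 (no descendant of Education in the set): holds — descendants of Education are {UnionMember}; none are in {Region}.
Condition 2 (every backdoor path blocked by {Region}):
  P1: open — no interior node is in the conditioning set.
{Region} does not satisfy the backdoor criterion.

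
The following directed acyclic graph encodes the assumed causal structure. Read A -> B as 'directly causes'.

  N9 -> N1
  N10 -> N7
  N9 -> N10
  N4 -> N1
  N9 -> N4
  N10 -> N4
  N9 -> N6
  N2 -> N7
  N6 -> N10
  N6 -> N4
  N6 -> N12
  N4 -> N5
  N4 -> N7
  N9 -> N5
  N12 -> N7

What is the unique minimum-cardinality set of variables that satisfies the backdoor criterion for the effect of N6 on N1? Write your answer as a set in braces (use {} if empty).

{N9}

Variables eligible for adjustment (non-descendants of N6, excluding N6 and N1): {N2, N9}.
Backdoor paths from N6 to N1:
  P1: N6 <- N9 -> N10 -> N4 -> N1
  P2: N6 <- N9 -> N10 -> N7 <- N4 -> N1
  P3: N6 <- N9 -> N4 -> N1
  P4: N6 <- N9 -> N1
  P5: N6 <- N9 -> N5 <- N4 -> N1
The empty set is not sufficient: P1 (N6 <- N9 -> N10 -> N4 -> N1) has no collider blocking it and no conditioned non-collider, so it is open.
Try {N9}:
  P1: blocked at fork node N9 ∈ conditioning set.
  P2: blocked at fork node N9 ∈ conditioning set.
  P3: blocked at fork node N9 ∈ conditioning set.
  P4: blocked at fork node N9 ∈ conditioning set.
  P5: blocked at fork node N9 ∈ conditioning set.
{N9} contains no descendant of N6 and blocks every backdoor path.
No other singleton works — e.g. {N2} leaves P1 open — so {N9} is the unique smallest valid adjustment set.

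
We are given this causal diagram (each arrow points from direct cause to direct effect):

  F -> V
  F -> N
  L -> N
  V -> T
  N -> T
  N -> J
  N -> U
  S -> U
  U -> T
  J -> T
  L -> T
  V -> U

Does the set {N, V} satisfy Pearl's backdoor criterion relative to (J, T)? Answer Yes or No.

Backdoor paths from J to T (paths whose first edge points into J):
  P1: J <- N <- F -> V -> U -> T
  P2: J <- N <- F -> V -> T
  P3: J <- N <- L -> T
  P4: J <- N -> U <- V -> T
  P5: J <- N -> U -> T
  P6: J <- N -> T
Condition 1 (no descendant of J in the set): holds — descendants of J are {T}; none are in {N, V}.
Condition 2 (every backdoor path blocked by {N, V}):
  P1: blocked at chain node N ∈ conditioning set.
  P2: blocked at chain node N ∈ conditioning set.
  P3: blocked at chain node N ∈ conditioning set.
  P4: blocked at fork node N ∈ conditioning set.
  P5: blocked at fork node N ∈ conditioning set.
  P6: blocked at fork node N ∈ conditioning set.
{N, V} satisfies the backdoor criterion.

Yes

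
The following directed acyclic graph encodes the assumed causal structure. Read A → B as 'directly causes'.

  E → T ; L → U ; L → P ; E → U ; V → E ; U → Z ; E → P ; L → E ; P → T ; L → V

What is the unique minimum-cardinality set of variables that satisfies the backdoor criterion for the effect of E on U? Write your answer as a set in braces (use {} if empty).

{L}

Variables eligible for adjustment (non-descendants of E, excluding E and U): {L, V}.
Backdoor paths from E to U:
  P1: E <- L -> U
  P2: E <- V <- L -> U
The empty set is not sufficient: P1 (E <- L -> U) has no collider blocking it and no conditioned non-collider, so it is open.
Try {L}:
  P1: blocked at fork node L ∈ conditioning set.
  P2: blocked at fork node L ∈ conditioning set.
{L} contains no descendant of E and blocks every backdoor path.
No other singleton works — e.g. {V} leaves P1 open — so {L} is the unique smallest valid adjustment set.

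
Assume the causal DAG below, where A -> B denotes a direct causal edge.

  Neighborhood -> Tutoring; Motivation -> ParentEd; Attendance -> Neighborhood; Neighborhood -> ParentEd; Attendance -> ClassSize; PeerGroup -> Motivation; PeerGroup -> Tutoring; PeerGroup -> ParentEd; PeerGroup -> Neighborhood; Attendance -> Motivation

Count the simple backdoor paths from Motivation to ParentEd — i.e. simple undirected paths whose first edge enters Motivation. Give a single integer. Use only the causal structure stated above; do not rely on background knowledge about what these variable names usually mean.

A backdoor path from Motivation to ParentEd is any simple undirected path whose first edge points into Motivation (i.e. leaves Motivation via a parent).
Parents of Motivation: {Attendance, PeerGroup}.
Enumerating:
  P1: Motivation <- Attendance -> Neighborhood <- PeerGroup -> ParentEd
  P2: Motivation <- Attendance -> Neighborhood -> Tutoring <- PeerGroup -> ParentEd
  P3: Motivation <- Attendance -> Neighborhood -> ParentEd
  P4: Motivation <- PeerGroup -> Neighborhood -> ParentEd
  P5: Motivation <- PeerGroup -> Tutoring <- Neighborhood -> ParentEd
  P6: Motivation <- PeerGroup -> ParentEd
That exhausts the simple backdoor paths. Count: 6.

6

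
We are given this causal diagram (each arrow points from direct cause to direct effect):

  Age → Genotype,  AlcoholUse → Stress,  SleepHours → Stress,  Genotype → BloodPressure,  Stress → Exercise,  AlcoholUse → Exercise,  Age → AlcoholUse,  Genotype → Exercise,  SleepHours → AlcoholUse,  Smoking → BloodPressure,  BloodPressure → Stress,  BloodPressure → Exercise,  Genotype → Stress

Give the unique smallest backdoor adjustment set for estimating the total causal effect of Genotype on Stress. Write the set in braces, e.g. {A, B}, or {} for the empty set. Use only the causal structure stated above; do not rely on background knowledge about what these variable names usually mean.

{Age}

Variables eligible for adjustment (non-descendants of Genotype, excluding Genotype and Stress): {Age, AlcoholUse, SleepHours, Smoking}.
Backdoor paths from Genotype to Stress:
  P1: Genotype <- Age -> AlcoholUse <- SleepHours -> Stress
  P2: Genotype <- Age -> AlcoholUse -> Stress
  P3: Genotype <- Age -> AlcoholUse -> Exercise <- BloodPressure -> Stress
  P4: Genotype <- Age -> AlcoholUse -> Exercise <- Stress
The empty set is not sufficient: P2 (Genotype <- Age -> AlcoholUse -> Stress) has no collider blocking it and no conditioned non-collider, so it is open.
Try {Age}:
  P1: blocked at fork node Age ∈ conditioning set.
  P2: blocked at fork node Age ∈ conditioning set.
  P3: blocked at fork node Age ∈ conditioning set.
  P4: blocked at fork node Age ∈ conditioning set.
{Age} contains no descendant of Genotype and blocks every backdoor path.
No other singleton works — e.g. {Smoking} leaves P2 open — so {Age} is the unique smallest valid adjustment set.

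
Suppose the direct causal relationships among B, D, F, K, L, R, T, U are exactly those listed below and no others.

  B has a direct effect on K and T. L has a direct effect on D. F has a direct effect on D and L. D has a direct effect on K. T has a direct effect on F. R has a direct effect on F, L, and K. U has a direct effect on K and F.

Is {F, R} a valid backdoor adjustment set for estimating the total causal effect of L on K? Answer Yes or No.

Backdoor paths from L to K (paths whose first edge points into L):
  P1: L <- R -> F <- U -> K
  P2: L <- R -> F <- T <- B -> K
  P3: L <- R -> F -> D -> K
  P4: L <- R -> K
  P5: L <- F <- U -> K
  P6: L <- F <- T <- B -> K
  P7: L <- F <- R -> K
  P8: L <- F -> D -> K
Condition 1 (no descendant of L in the set): holds — descendants of L are {D, K}; none are in {F, R}.
Condition 2 (every backdoor path blocked by {F, R}):
  P1: blocked at fork node R ∈ conditioning set.
  P2: blocked at fork node R ∈ conditioning set.
  P3: blocked at fork node R ∈ conditioning set.
  P4: blocked at fork node R ∈ conditioning set.
  P5: blocked at chain node F ∈ conditioning set.
  P6: blocked at chain node F ∈ conditioning set.
  P7: blocked at chain node F ∈ conditioning set.
  P8: blocked at fork node F ∈ conditioning set.
{F, R} satisfies the backdoor criterion.

Yes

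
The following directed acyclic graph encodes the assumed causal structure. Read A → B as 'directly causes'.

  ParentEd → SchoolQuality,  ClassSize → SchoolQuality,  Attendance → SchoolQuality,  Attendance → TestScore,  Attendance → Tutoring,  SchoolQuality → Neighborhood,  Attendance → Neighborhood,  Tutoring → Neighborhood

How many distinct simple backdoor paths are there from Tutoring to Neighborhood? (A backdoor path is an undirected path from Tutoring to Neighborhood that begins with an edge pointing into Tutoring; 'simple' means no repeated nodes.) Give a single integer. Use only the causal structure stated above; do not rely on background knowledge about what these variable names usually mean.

2

A backdoor path from Tutoring to Neighborhood is any simple undirected path whose first edge points into Tutoring (i.e. leaves Tutoring via a parent).
Parents of Tutoring: {Attendance}.
Enumerating:
  P1: Tutoring <- Attendance -> SchoolQuality -> Neighborhood
  P2: Tutoring <- Attendance -> Neighborhood
That exhausts the simple backdoor paths. Count: 2.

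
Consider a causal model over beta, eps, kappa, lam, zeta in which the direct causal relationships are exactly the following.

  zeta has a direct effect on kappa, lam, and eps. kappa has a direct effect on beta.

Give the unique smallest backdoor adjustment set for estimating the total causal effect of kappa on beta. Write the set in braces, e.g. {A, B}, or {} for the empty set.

Variables eligible for adjustment (non-descendants of kappa, excluding kappa and beta): {eps, lam, zeta}.
Backdoor paths from kappa to beta:
  (none)
With no backdoor paths the empty set already satisfies the criterion, and it is trivially minimal.

{}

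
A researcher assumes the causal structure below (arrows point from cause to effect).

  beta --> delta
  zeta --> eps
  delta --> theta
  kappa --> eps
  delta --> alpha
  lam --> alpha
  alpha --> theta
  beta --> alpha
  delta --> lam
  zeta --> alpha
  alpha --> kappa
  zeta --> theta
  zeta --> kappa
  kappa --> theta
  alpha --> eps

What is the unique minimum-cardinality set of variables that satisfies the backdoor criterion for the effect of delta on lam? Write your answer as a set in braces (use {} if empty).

{}

Variables eligible for adjustment (non-descendants of delta, excluding delta and lam): {beta, zeta}.
Backdoor paths from delta to lam:
  P1: delta <- beta -> alpha <- lam
Each backdoor path contains an unconditioned collider, so every path is already blocked with the empty conditioning set:
  P1: blocked at collider alpha (neither it nor any descendant is in the conditioning set).
The empty set is therefore the unique smallest valid set.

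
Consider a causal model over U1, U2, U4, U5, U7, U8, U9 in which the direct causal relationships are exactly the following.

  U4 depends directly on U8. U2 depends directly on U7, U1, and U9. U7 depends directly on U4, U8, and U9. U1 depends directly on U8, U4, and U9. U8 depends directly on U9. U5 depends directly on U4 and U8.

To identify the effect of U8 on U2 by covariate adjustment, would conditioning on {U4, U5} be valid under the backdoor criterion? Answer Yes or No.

Backdoor paths from U8 to U2 (paths whose first edge points into U8):
  P1: U8 <- U9 -> U7 <- U4 -> U1 -> U2
  P2: U8 <- U9 -> U7 -> U2
  P3: U8 <- U9 -> U1 <- U4 -> U7 -> U2
  P4: U8 <- U9 -> U1 -> U2
  P5: U8 <- U9 -> U2
Condition 1 (no descendant of U8 in the set): FAILS — U4 and U5 are descendants of U8.
Condition 2 (every backdoor path blocked by {U4, U5}):
  P1: blocked at collider U7 (neither it nor any descendant is in the conditioning set).
  P2: open — no interior node is in the conditioning set.
  P3: blocked at collider U1 (neither it nor any descendant is in the conditioning set).
  P4: open — no interior node is in the conditioning set.
  P5: open — no interior node is in the conditioning set.
{U4, U5} does not satisfy the backdoor criterion.

No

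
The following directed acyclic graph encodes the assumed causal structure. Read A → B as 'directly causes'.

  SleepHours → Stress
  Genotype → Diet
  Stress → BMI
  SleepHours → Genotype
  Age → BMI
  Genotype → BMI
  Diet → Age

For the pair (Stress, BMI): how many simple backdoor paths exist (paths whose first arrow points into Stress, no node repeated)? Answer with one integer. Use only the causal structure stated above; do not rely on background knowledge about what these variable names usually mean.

2

A backdoor path from Stress to BMI is any simple undirected path whose first edge points into Stress (i.e. leaves Stress via a parent).
Parents of Stress: {SleepHours}.
Enumerating:
  P1: Stress <- SleepHours -> Genotype -> Diet -> Age -> BMI
  P2: Stress <- SleepHours -> Genotype -> BMI
That exhausts the simple backdoor paths. Count: 2.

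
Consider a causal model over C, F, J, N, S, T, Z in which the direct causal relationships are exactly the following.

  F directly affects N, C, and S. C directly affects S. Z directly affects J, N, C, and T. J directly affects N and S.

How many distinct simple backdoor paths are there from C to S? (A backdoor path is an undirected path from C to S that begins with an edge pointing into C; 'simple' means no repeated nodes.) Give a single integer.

7

A backdoor path from C to S is any simple undirected path whose first edge points into C (i.e. leaves C via a parent).
Parents of C: {F, Z}.
Enumerating:
  P1: C <- F -> N <- Z -> J -> S
  P2: C <- F -> N <- J -> S
  P3: C <- F -> S
  P4: C <- Z -> J -> N <- F -> S
  P5: C <- Z -> J -> S
  P6: C <- Z -> N <- F -> S
  P7: C <- Z -> N <- J -> S
That exhausts the simple backdoor paths. Count: 7.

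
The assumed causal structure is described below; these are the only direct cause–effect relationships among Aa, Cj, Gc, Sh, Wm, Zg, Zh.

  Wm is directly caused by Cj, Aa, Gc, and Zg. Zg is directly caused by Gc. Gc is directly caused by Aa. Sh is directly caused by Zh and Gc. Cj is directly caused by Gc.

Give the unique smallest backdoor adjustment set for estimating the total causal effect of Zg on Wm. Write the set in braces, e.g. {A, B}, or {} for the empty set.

Variables eligible for adjustment (non-descendants of Zg, excluding Zg and Wm): {Aa, Cj, Gc, Sh, Zh}.
Backdoor paths from Zg to Wm:
  P1: Zg <- Gc <- Aa -> Wm
  P2: Zg <- Gc -> Cj -> Wm
  P3: Zg <- Gc -> Wm
The empty set is not sufficient: P1 (Zg <- Gc <- Aa -> Wm) has no collider blocking it and no conditioned non-collider, so it is open.
Try {Gc}:
  P1: blocked at chain node Gc ∈ conditioning set.
  P2: blocked at fork node Gc ∈ conditioning set.
  P3: blocked at fork node Gc ∈ conditioning set.
{Gc} contains no descendant of Zg and blocks every backdoor path.
No other singleton works — e.g. {Aa} leaves P2 open — so {Gc} is the unique smallest valid adjustment set.

{Gc}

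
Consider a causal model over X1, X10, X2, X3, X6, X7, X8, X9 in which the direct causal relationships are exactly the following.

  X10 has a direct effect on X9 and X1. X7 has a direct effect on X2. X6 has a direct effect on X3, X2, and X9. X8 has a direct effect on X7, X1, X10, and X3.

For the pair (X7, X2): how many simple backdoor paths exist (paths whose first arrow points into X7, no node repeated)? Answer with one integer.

A backdoor path from X7 to X2 is any simple undirected path whose first edge points into X7 (i.e. leaves X7 via a parent).
Parents of X7: {X8}.
Enumerating:
  P1: X7 <- X8 -> X10 -> X9 <- X6 -> X2
  P2: X7 <- X8 -> X1 <- X10 -> X9 <- X6 -> X2
  P3: X7 <- X8 -> X3 <- X6 -> X2
That exhausts the simple backdoor paths. Count: 3.

3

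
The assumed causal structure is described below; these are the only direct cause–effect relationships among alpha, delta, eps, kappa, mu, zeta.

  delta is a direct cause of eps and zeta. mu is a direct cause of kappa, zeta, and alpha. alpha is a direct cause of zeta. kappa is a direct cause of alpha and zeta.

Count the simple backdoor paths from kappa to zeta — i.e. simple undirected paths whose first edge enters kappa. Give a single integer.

2

A backdoor path from kappa to zeta is any simple undirected path whose first edge points into kappa (i.e. leaves kappa via a parent).
Parents of kappa: {mu}.
Enumerating:
  P1: kappa <- mu -> alpha -> zeta
  P2: kappa <- mu -> zeta
That exhausts the simple backdoor paths. Count: 2.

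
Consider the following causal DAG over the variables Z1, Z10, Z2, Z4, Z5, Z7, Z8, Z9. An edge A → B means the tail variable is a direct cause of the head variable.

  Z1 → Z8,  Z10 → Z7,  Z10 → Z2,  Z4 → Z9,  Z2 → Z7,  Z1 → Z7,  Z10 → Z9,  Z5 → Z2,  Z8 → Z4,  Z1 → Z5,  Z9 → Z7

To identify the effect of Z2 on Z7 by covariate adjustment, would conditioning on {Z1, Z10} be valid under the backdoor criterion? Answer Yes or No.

Backdoor paths from Z2 to Z7 (paths whose first edge points into Z2):
  P1: Z2 <- Z10 -> Z9 <- Z4 <- Z8 <- Z1 -> Z7
  P2: Z2 <- Z10 -> Z9 -> Z7
  P3: Z2 <- Z10 -> Z7
  P4: Z2 <- Z5 <- Z1 -> Z8 -> Z4 -> Z9 <- Z10 -> Z7
  P5: Z2 <- Z5 <- Z1 -> Z8 -> Z4 -> Z9 -> Z7
  P6: Z2 <- Z5 <- Z1 -> Z7
Condition 1 (no descendant of Z2 in the set): holds — descendants of Z2 are {Z7}; none are in {Z1, Z10}.
Condition 2 (every backdoor path blocked by {Z1, Z10}):
  P1: blocked at fork node Z10 ∈ conditioning set.
  P2: blocked at fork node Z10 ∈ conditioning set.
  P3: blocked at fork node Z10 ∈ conditioning set.
  P4: blocked at fork node Z1 ∈ conditioning set.
  P5: blocked at fork node Z1 ∈ conditioning set.
  P6: blocked at fork node Z1 ∈ conditioning set.
{Z1, Z10} satisfies the backdoor criterion.

Yes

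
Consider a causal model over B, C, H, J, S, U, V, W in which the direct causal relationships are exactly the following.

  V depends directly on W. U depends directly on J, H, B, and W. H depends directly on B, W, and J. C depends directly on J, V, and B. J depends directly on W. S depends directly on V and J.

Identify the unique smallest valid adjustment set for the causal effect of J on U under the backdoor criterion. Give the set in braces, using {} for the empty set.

{W}

Variables eligible for adjustment (non-descendants of J, excluding J and U): {B, V, W}.
Backdoor paths from J to U:
  P1: J <- W -> V -> C <- B -> H -> U
  P2: J <- W -> V -> C <- B -> U
  P3: J <- W -> H <- B -> U
  P4: J <- W -> H -> U
  P5: J <- W -> U
The empty set is not sufficient: P4 (J <- W -> H -> U) has no collider blocking it and no conditioned non-collider, so it is open.
Try {W}:
  P1: blocked at fork node W ∈ conditioning set.
  P2: blocked at fork node W ∈ conditioning set.
  P3: blocked at fork node W ∈ conditioning set.
  P4: blocked at fork node W ∈ conditioning set.
  P5: blocked at fork node W ∈ conditioning set.
{W} contains no descendant of J and blocks every backdoor path.
No other singleton works — e.g. {B} leaves P4 open — so {W} is the unique smallest valid adjustment set.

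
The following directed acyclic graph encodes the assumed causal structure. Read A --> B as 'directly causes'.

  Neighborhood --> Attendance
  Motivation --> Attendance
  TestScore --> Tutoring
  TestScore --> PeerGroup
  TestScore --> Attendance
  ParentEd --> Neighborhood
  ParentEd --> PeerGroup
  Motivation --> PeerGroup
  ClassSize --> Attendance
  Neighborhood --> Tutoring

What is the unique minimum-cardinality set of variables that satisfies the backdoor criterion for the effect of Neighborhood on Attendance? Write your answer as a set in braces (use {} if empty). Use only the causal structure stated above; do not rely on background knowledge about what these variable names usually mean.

Variables eligible for adjustment (non-descendants of Neighborhood, excluding Neighborhood and Attendance): {ClassSize, Motivation, ParentEd, PeerGroup, TestScore}.
Backdoor paths from Neighborhood to Attendance:
  P1: Neighborhood <- ParentEd -> PeerGroup <- Motivation -> Attendance
  P2: Neighborhood <- ParentEd -> PeerGroup <- TestScore -> Attendance
Each backdoor path contains an unconditioned collider, so every path is already blocked with the empty conditioning set:
  P1: blocked at collider PeerGroup (neither it nor any descendant is in the conditioning set).
  P2: blocked at collider PeerGroup (neither it nor any descendant is in the conditioning set).
The empty set is therefore the unique smallest valid set.

{}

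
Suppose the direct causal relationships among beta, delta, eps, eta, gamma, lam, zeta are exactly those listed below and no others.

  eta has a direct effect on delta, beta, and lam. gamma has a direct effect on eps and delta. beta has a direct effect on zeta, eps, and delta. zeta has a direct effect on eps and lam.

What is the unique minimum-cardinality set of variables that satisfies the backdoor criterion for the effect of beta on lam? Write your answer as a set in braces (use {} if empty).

{eta}

Variables eligible for adjustment (non-descendants of beta, excluding beta and lam): {eta, gamma}.
Backdoor paths from beta to lam:
  P1: beta <- eta -> lam
  P2: beta <- eta -> delta <- gamma -> eps <- zeta -> lam
The empty set is not sufficient: P1 (beta <- eta -> lam) has no collider blocking it and no conditioned non-collider, so it is open.
Try {eta}:
  P1: blocked at fork node eta ∈ conditioning set.
  P2: blocked at fork node eta ∈ conditioning set.
{eta} contains no descendant of beta and blocks every backdoor path.
No other singleton works — e.g. {gamma} leaves P1 open — so {eta} is the unique smallest valid adjustment set.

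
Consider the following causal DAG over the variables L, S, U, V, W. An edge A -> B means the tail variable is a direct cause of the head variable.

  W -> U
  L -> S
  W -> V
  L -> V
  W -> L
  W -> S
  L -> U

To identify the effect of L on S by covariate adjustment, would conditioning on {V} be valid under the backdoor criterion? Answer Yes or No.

Backdoor paths from L to S (paths whose first edge points into L):
  P1: L <- W -> S
Condition 1 (no descendant of L in the set): FAILS — V is a descendant of L.
Condition 2 (every backdoor path blocked by {V}):
  P1: open — no interior node is in the conditioning set.
{V} does not satisfy the backdoor criterion.

No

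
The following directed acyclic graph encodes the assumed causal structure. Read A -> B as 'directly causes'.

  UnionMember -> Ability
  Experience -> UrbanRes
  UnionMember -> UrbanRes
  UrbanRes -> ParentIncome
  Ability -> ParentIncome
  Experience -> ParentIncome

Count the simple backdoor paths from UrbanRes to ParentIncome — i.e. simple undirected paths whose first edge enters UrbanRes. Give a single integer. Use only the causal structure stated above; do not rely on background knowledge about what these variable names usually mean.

2

A backdoor path from UrbanRes to ParentIncome is any simple undirected path whose first edge points into UrbanRes (i.e. leaves UrbanRes via a parent).
Parents of UrbanRes: {Experience, UnionMember}.
Enumerating:
  P1: UrbanRes <- Experience -> ParentIncome
  P2: UrbanRes <- UnionMember -> Ability -> ParentIncome
That exhausts the simple backdoor paths. Count: 2.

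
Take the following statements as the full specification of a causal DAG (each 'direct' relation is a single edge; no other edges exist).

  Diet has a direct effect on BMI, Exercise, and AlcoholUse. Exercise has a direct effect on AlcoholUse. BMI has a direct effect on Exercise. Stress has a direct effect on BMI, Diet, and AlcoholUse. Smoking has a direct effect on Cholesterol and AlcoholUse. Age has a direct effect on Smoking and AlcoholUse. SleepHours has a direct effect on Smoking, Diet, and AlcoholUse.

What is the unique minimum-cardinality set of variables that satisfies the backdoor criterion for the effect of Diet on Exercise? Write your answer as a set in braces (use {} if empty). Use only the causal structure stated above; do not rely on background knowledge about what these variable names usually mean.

{Stress}

Variables eligible for adjustment (non-descendants of Diet, excluding Diet and Exercise): {Age, Cholesterol, SleepHours, Smoking, Stress}.
Backdoor paths from Diet to Exercise:
  P1: Diet <- SleepHours -> Smoking <- Age -> AlcoholUse <- Stress -> BMI -> Exercise
  P2: Diet <- SleepHours -> Smoking <- Age -> AlcoholUse <- Exercise
  P3: Diet <- SleepHours -> Smoking -> AlcoholUse <- Stress -> BMI -> Exercise
  P4: Diet <- SleepHours -> Smoking -> AlcoholUse <- Exercise
  P5: Diet <- SleepHours -> AlcoholUse <- Stress -> BMI -> Exercise
  P6: Diet <- SleepHours -> AlcoholUse <- Exercise
  P7: Diet <- Stress -> BMI -> Exercise
  P8: Diet <- Stress -> AlcoholUse <- Exercise
The empty set is not sufficient: P7 (Diet <- Stress -> BMI -> Exercise) has no collider blocking it and no conditioned non-collider, so it is open.
Try {Stress}:
  P1: blocked at collider Smoking (neither it nor any descendant is in the conditioning set).
  P2: blocked at collider Smoking (neither it nor any descendant is in the conditioning set).
  P3: blocked at collider AlcoholUse (neither it nor any descendant is in the conditioning set).
  P4: blocked at collider AlcoholUse (neither it nor any descendant is in the conditioning set).
  P5: blocked at collider AlcoholUse (neither it nor any descendant is in the conditioning set).
  P6: blocked at collider AlcoholUse (neither it nor any descendant is in the conditioning set).
  P7: blocked at fork node Stress ∈ conditioning set.
  P8: blocked at fork node Stress ∈ conditioning set.
{Stress} contains no descendant of Diet and blocks every backdoor path.
No other singleton works — e.g. {Age} leaves P7 open — so {Stress} is the unique smallest valid adjustment set.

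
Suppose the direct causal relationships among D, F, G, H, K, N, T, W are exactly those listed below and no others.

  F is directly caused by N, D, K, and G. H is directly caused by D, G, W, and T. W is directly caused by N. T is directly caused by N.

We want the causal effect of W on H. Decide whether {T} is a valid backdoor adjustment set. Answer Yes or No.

Backdoor paths from W to H (paths whose first edge points into W):
  P1: W <- N -> T -> H
  P2: W <- N -> F <- D -> H
  P3: W <- N -> F <- G -> H
Condition 1 (no descendant of W in the set): holds — descendants of W are {H}; none are in {T}.
Condition 2 (every backdoor path blocked by {T}):
  P1: blocked at chain node T ∈ conditioning set.
  P2: blocked at collider F (neither it nor any descendant is in the conditioning set).
  P3: blocked at collider F (neither it nor any descendant is in the conditioning set).
{T} satisfies the backdoor criterion.

Yes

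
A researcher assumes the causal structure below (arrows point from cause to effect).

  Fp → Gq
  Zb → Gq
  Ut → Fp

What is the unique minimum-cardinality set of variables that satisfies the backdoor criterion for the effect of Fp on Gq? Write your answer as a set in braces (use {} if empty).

{}

Variables eligible for adjustment (non-descendants of Fp, excluding Fp and Gq): {Ut, Zb}.
Backdoor paths from Fp to Gq:
  (none)
With no backdoor paths the empty set already satisfies the criterion, and it is trivially minimal.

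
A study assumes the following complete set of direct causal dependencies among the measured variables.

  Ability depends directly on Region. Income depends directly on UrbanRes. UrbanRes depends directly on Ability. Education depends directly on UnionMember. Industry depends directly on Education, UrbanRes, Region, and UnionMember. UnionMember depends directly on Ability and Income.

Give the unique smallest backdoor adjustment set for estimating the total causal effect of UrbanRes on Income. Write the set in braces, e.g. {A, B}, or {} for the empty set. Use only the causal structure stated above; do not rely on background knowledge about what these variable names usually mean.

{}

Variables eligible for adjustment (non-descendants of UrbanRes, excluding UrbanRes and Income): {Ability, Region}.
Backdoor paths from UrbanRes to Income:
  P1: UrbanRes <- Ability <- Region -> Industry <- UnionMember <- Income
  P2: UrbanRes <- Ability <- Region -> Industry <- Education <- UnionMember <- Income
  P3: UrbanRes <- Ability -> UnionMember <- Income
Each backdoor path contains an unconditioned collider, so every path is already blocked with the empty conditioning set:
  P1: blocked at collider Industry (neither it nor any descendant is in the conditioning set).
  P2: blocked at collider Industry (neither it nor any descendant is in the conditioning set).
  P3: blocked at collider UnionMember (neither it nor any descendant is in the conditioning set).
The empty set is therefore the unique smallest valid set.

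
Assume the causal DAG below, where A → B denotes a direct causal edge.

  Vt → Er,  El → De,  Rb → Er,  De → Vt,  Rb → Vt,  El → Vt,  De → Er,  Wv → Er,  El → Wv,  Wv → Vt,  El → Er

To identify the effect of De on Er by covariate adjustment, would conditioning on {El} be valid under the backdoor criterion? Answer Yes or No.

Yes

Backdoor paths from De to Er (paths whose first edge points into De):
  P1: De <- El -> Wv -> Vt <- Rb -> Er
  P2: De <- El -> Wv -> Vt -> Er
  P3: De <- El -> Wv -> Er
  P4: De <- El -> Vt <- Rb -> Er
  P5: De <- El -> Vt <- Wv -> Er
  P6: De <- El -> Vt -> Er
  P7: De <- El -> Er
Condition 1 (no descendant of De in the set): holds — descendants of De are {Er, Vt}; none are in {El}.
Condition 2 (every backdoor path blocked by {El}):
  P1: blocked at fork node El ∈ conditioning set.
  P2: blocked at fork node El ∈ conditioning set.
  P3: blocked at fork node El ∈ conditioning set.
  P4: blocked at fork node El ∈ conditioning set.
  P5: blocked at fork node El ∈ conditioning set.
  P6: blocked at fork node El ∈ conditioning set.
  P7: blocked at fork node El ∈ conditioning set.
{El} satisfies the backdoor criterion.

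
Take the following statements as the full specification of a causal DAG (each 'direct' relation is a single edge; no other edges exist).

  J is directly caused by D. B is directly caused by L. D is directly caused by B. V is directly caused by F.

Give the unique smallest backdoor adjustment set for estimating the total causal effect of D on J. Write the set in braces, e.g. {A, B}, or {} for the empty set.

{}

Variables eligible for adjustment (non-descendants of D, excluding D and J): {B, F, L, V}.
Backdoor paths from D to J:
  (none)
With no backdoor paths the empty set already satisfies the criterion, and it is trivially minimal.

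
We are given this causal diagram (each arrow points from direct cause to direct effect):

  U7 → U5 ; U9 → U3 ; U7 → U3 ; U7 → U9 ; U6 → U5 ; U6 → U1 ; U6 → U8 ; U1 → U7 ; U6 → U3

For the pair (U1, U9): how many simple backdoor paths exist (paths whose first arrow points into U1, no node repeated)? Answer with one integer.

A backdoor path from U1 to U9 is any simple undirected path whose first edge points into U1 (i.e. leaves U1 via a parent).
Parents of U1: {U6}.
Enumerating:
  P1: U1 <- U6 -> U5 <- U7 -> U9
  P2: U1 <- U6 -> U5 <- U7 -> U3 <- U9
  P3: U1 <- U6 -> U3 <- U7 -> U9
  P4: U1 <- U6 -> U3 <- U9
That exhausts the simple backdoor paths. Count: 4.

4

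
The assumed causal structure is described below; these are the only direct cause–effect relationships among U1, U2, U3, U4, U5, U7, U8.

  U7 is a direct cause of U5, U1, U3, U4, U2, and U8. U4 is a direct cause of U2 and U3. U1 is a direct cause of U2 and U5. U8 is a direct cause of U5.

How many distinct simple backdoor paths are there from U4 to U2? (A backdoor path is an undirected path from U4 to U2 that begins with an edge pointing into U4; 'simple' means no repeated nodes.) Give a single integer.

4

A backdoor path from U4 to U2 is any simple undirected path whose first edge points into U4 (i.e. leaves U4 via a parent).
Parents of U4: {U7}.
Enumerating:
  P1: U4 <- U7 -> U1 -> U2
  P2: U4 <- U7 -> U8 -> U5 <- U1 -> U2
  P3: U4 <- U7 -> U5 <- U1 -> U2
  P4: U4 <- U7 -> U2
That exhausts the simple backdoor paths. Count: 4.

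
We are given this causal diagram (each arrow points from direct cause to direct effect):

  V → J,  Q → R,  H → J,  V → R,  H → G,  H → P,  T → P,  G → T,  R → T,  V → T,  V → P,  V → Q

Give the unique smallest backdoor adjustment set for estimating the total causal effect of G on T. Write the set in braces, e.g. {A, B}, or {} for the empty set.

Variables eligible for adjustment (non-descendants of G, excluding G and T): {H, J, Q, R, V}.
Backdoor paths from G to T:
  P1: G <- H -> J <- V -> Q -> R -> T
  P2: G <- H -> J <- V -> R -> T
  P3: G <- H -> J <- V -> T
  P4: G <- H -> J <- V -> P <- T
  P5: G <- H -> P <- V -> Q -> R -> T
  P6: G <- H -> P <- V -> R -> T
  P7: G <- H -> P <- V -> T
  P8: G <- H -> P <- T
Each backdoor path contains an unconditioned collider, so every path is already blocked with the empty conditioning set:
  P1: blocked at collider J (neither it nor any descendant is in the conditioning set).
  P2: blocked at collider J (neither it nor any descendant is in the conditioning set).
  P3: blocked at collider J (neither it nor any descendant is in the conditioning set).
  P4: blocked at collider J (neither it nor any descendant is in the conditioning set).
  P5: blocked at collider P (neither it nor any descendant is in the conditioning set).
  P6: blocked at collider P (neither it nor any descendant is in the conditioning set).
  P7: blocked at collider P (neither it nor any descendant is in the conditioning set).
  P8: blocked at collider P (neither it nor any descendant is in the conditioning set).
The empty set is therefore the unique smallest valid set.

{}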